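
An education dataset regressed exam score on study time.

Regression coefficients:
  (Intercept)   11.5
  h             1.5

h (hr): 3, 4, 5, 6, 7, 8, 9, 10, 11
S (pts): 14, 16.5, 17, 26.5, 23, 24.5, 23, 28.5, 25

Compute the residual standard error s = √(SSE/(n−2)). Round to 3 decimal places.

s = 3.024

h=3: Ŝ = 11.5 + 1.5·3 = 16; e = 14 − 16 = -2
h=4: Ŝ = 11.5 + 1.5·4 = 17.5; e = 16.5 − 17.5 = -1
h=5: Ŝ = 11.5 + 1.5·5 = 19; e = 17 − 19 = -2
h=6: Ŝ = 11.5 + 1.5·6 = 20.5; e = 26.5 − 20.5 = 6
h=7: Ŝ = 11.5 + 1.5·7 = 22; e = 23 − 22 = 1
h=8: Ŝ = 11.5 + 1.5·8 = 23.5; e = 24.5 − 23.5 = 1
h=9: Ŝ = 11.5 + 1.5·9 = 25; e = 23 − 25 = -2
h=10: Ŝ = 11.5 + 1.5·10 = 26.5; e = 28.5 − 26.5 = 2
h=11: Ŝ = 11.5 + 1.5·11 = 28; e = 25 − 28 = -3
SSE = 4 + 1 + 4 + 36 + 1 + 1 + 4 + 4 + 9 = 64
s = √(64/7) = √9.14286 ≈ 3.024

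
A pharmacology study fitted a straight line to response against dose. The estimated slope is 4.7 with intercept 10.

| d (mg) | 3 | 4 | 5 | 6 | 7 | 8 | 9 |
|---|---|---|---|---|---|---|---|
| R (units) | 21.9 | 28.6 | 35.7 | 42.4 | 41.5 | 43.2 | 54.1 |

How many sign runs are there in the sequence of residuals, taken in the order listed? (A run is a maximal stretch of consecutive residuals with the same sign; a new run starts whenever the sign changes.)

d=3: R̂ = 10 + 4.7·3 = 24.1; e = 21.9 − 24.1 = -2.2
d=4: R̂ = 10 + 4.7·4 = 28.8; e = 28.6 − 28.8 = -0.2
d=5: R̂ = 10 + 4.7·5 = 33.5; e = 35.7 − 33.5 = 2.2
d=6: R̂ = 10 + 4.7·6 = 38.2; e = 42.4 − 38.2 = 4.2
d=7: R̂ = 10 + 4.7·7 = 42.9; e = 41.5 − 42.9 = -1.4
d=8: R̂ = 10 + 4.7·8 = 47.6; e = 43.2 − 47.6 = -4.4
d=9: R̂ = 10 + 4.7·9 = 52.3; e = 54.1 − 52.3 = 1.8
Signs: − − + + − − +
Runs: −×2, +×2, −×2, +×1 → 4

4 runs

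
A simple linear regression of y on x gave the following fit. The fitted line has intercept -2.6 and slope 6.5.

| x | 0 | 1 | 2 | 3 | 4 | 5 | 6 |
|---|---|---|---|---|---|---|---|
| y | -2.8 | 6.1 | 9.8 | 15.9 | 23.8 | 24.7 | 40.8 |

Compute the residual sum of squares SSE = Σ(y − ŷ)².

SSE = 52.8

x=0: ŷ = -2.6 + 6.5·0 = -2.6; r = -2.8 − (-2.6) = -0.2
x=1: ŷ = -2.6 + 6.5·1 = 3.9; r = 6.1 − 3.9 = 2.2
x=2: ŷ = -2.6 + 6.5·2 = 10.4; r = 9.8 − 10.4 = -0.6
x=3: ŷ = -2.6 + 6.5·3 = 16.9; r = 15.9 − 16.9 = -1
x=4: ŷ = -2.6 + 6.5·4 = 23.4; r = 23.8 − 23.4 = 0.4
x=5: ŷ = -2.6 + 6.5·5 = 29.9; r = 24.7 − 29.9 = -5.2
x=6: ŷ = -2.6 + 6.5·6 = 36.4; r = 40.8 − 36.4 = 4.4
SSE = 0.04 + 4.84 + 0.36 + 1 + 0.16 + 27.04 + 19.36 = 52.8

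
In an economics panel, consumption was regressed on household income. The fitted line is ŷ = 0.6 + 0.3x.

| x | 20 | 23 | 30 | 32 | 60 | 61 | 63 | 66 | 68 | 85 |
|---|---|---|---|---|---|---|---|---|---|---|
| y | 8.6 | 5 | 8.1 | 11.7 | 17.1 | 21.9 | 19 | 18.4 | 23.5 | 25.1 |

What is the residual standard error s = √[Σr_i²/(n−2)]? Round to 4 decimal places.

s = 2.1651

x=20: ŷ = 0.6 + 0.3·20 = 6.6; r = 8.6 − 6.6 = 2
x=23: ŷ = 0.6 + 0.3·23 = 7.5; r = 5 − 7.5 = -2.5
x=30: ŷ = 0.6 + 0.3·30 = 9.6; r = 8.1 − 9.6 = -1.5
x=32: ŷ = 0.6 + 0.3·32 = 10.2; r = 11.7 − 10.2 = 1.5
x=60: ŷ = 0.6 + 0.3·60 = 18.6; r = 17.1 − 18.6 = -1.5
x=61: ŷ = 0.6 + 0.3·61 = 18.9; r = 21.9 − 18.9 = 3
x=63: ŷ = 0.6 + 0.3·63 = 19.5; r = 19 − 19.5 = -0.5
x=66: ŷ = 0.6 + 0.3·66 = 20.4; r = 18.4 − 20.4 = -2
x=68: ŷ = 0.6 + 0.3·68 = 21; r = 23.5 − 21 = 2.5
x=85: ŷ = 0.6 + 0.3·85 = 26.1; r = 25.1 − 26.1 = -1
SSE = 4 + 6.25 + 2.25 + 2.25 + 2.25 + 9 + 0.25 + 4 + 6.25 + 1 = 37.5
s = √(37.5/8) = √4.6875 ≈ 2.1651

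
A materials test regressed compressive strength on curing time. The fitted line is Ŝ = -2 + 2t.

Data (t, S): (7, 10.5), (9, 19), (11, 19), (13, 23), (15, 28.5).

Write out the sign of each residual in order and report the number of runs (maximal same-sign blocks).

4 runs

t=7: Ŝ = -2 + 2·7 = 12; r = 10.5 − 12 = -1.5
t=9: Ŝ = -2 + 2·9 = 16; r = 19 − 16 = 3
t=11: Ŝ = -2 + 2·11 = 20; r = 19 − 20 = -1
t=13: Ŝ = -2 + 2·13 = 24; r = 23 − 24 = -1
t=15: Ŝ = -2 + 2·15 = 28; r = 28.5 − 28 = 0.5
Signs: − + − − +
Runs: −×1, +×1, −×2, +×1 → 4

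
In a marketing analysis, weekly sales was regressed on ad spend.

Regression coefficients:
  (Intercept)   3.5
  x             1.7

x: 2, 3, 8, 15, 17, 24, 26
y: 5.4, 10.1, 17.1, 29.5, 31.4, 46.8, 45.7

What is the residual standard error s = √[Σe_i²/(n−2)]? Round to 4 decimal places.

s = 1.7889

x=2: ŷ = 3.5 + 1.7·2 = 6.9; e = 5.4 − 6.9 = -1.5
x=3: ŷ = 3.5 + 1.7·3 = 8.6; e = 10.1 − 8.6 = 1.5
x=8: ŷ = 3.5 + 1.7·8 = 17.1; e = 17.1 − 17.1 = 0
x=15: ŷ = 3.5 + 1.7·15 = 29; e = 29.5 − 29 = 0.5
x=17: ŷ = 3.5 + 1.7·17 = 32.4; e = 31.4 − 32.4 = -1
x=24: ŷ = 3.5 + 1.7·24 = 44.3; e = 46.8 − 44.3 = 2.5
x=26: ŷ = 3.5 + 1.7·26 = 47.7; e = 45.7 − 47.7 = -2
SSE = 2.25 + 2.25 + 0 + 0.25 + 1 + 6.25 + 4 = 16
s = √(16/5) = √3.2 ≈ 1.7889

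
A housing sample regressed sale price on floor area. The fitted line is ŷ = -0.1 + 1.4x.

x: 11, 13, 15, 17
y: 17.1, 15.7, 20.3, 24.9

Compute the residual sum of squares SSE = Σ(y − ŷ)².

x=11: ŷ = -0.1 + 1.4·11 = 15.3; r = 17.1 − 15.3 = 1.8
x=13: ŷ = -0.1 + 1.4·13 = 18.1; r = 15.7 − 18.1 = -2.4
x=15: ŷ = -0.1 + 1.4·15 = 20.9; r = 20.3 − 20.9 = -0.6
x=17: ŷ = -0.1 + 1.4·17 = 23.7; r = 24.9 − 23.7 = 1.2
SSE = 3.24 + 5.76 + 0.36 + 1.44 = 10.8

SSE = 10.8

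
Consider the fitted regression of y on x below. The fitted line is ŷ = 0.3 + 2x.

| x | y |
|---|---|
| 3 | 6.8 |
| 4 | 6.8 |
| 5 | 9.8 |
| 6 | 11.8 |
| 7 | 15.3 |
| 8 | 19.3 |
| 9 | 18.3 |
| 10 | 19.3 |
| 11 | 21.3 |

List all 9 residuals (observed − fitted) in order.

x=3: ŷ = 0.3 + 2·3 = 6.3; r = 6.8 − 6.3 = 0.5
x=4: ŷ = 0.3 + 2·4 = 8.3; r = 6.8 − 8.3 = -1.5
x=5: ŷ = 0.3 + 2·5 = 10.3; r = 9.8 − 10.3 = -0.5
x=6: ŷ = 0.3 + 2·6 = 12.3; r = 11.8 − 12.3 = -0.5
x=7: ŷ = 0.3 + 2·7 = 14.3; r = 15.3 − 14.3 = 1
x=8: ŷ = 0.3 + 2·8 = 16.3; r = 19.3 − 16.3 = 3
x=9: ŷ = 0.3 + 2·9 = 18.3; r = 18.3 − 18.3 = 0
x=10: ŷ = 0.3 + 2·10 = 20.3; r = 19.3 − 20.3 = -1
x=11: ŷ = 0.3 + 2·11 = 22.3; r = 21.3 − 22.3 = -1

0.5, -1.5, -0.5, -0.5, 1, 3, 0, -1, -1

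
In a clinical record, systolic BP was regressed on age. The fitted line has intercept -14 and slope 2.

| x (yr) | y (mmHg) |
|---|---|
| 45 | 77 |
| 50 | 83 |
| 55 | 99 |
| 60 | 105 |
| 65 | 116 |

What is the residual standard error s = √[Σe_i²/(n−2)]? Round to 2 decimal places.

s = 2.58

x=45: ŷ = -14 + 2·45 = 76; e = 77 − 76 = 1
x=50: ŷ = -14 + 2·50 = 86; e = 83 − 86 = -3
x=55: ŷ = -14 + 2·55 = 96; e = 99 − 96 = 3
x=60: ŷ = -14 + 2·60 = 106; e = 105 − 106 = -1
x=65: ŷ = -14 + 2·65 = 116; e = 116 − 116 = 0
SSE = 1 + 9 + 9 + 1 + 0 = 20
s = √(20/3) = √6.66667 ≈ 2.58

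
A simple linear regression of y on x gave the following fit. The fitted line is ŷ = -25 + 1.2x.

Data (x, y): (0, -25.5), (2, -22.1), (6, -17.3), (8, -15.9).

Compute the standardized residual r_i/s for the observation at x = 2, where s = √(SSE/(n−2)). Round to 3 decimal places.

0.707

x=0: ŷ = -25 + 1.2·0 = -25; r = -25.5 − (-25) = -0.5
x=2: ŷ = -25 + 1.2·2 = -22.6; r = -22.1 − (-22.6) = 0.5
x=6: ŷ = -25 + 1.2·6 = -17.8; r = -17.3 − (-17.8) = 0.5
x=8: ŷ = -25 + 1.2·8 = -15.4; r = -15.9 − (-15.4) = -0.5
SSE = 0.25 + 0.25 + 0.25 + 0.25 = 1
s = √(1/2) = 0.707107
r/s = 0.5 / 0.707107 = 0.707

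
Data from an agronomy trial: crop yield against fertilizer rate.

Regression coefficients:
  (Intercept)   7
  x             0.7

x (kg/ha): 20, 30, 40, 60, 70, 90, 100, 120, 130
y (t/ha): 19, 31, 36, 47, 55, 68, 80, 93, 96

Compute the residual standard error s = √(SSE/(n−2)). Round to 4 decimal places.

s = 2.3905

x=20: ŷ = 7 + 0.7·20 = 21; r = 19 − 21 = -2
x=30: ŷ = 7 + 0.7·30 = 28; r = 31 − 28 = 3
x=40: ŷ = 7 + 0.7·40 = 35; r = 36 − 35 = 1
x=60: ŷ = 7 + 0.7·60 = 49; r = 47 − 49 = -2
x=70: ŷ = 7 + 0.7·70 = 56; r = 55 − 56 = -1
x=90: ŷ = 7 + 0.7·90 = 70; r = 68 − 70 = -2
x=100: ŷ = 7 + 0.7·100 = 77; r = 80 − 77 = 3
x=120: ŷ = 7 + 0.7·120 = 91; r = 93 − 91 = 2
x=130: ŷ = 7 + 0.7·130 = 98; r = 96 − 98 = -2
SSE = 4 + 9 + 1 + 4 + 1 + 4 + 9 + 4 + 4 = 40
s = √(40/7) = √5.71429 ≈ 2.3905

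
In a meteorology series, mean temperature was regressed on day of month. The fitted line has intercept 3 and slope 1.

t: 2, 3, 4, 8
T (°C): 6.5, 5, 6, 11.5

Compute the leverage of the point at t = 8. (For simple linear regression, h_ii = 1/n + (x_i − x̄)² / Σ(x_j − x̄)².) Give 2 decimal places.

h = 0.93

t̄ = (2 + 3 + 4 + 8)/4 = 4.25
Σ(t − t̄)² = 5.0625 + 1.5625 + 0.0625 + 14.0625 = 20.75
h = 1/4 + (3.75)²/20.75 = 0.25 + 0.677711 = 0.93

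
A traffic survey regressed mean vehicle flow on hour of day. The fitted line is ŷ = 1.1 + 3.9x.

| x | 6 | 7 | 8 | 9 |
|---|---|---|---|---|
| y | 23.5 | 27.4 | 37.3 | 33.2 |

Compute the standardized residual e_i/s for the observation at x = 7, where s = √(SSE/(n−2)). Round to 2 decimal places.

-0.24

x=6: ŷ = 1.1 + 3.9·6 = 24.5; e = 23.5 − 24.5 = -1
x=7: ŷ = 1.1 + 3.9·7 = 28.4; e = 27.4 − 28.4 = -1
x=8: ŷ = 1.1 + 3.9·8 = 32.3; e = 37.3 − 32.3 = 5
x=9: ŷ = 1.1 + 3.9·9 = 36.2; e = 33.2 − 36.2 = -3
SSE = 1 + 1 + 25 + 9 = 36
s = √(36/2) = 4.24264
e/s = -1 / 4.24264 = -0.24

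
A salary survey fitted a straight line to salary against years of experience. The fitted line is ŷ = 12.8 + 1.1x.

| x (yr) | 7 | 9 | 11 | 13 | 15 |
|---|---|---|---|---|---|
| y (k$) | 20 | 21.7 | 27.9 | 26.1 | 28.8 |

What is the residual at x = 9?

r = -1

ŷ = 12.8 + 1.1·9 = 22.7
r = 21.7 − 22.7 = -1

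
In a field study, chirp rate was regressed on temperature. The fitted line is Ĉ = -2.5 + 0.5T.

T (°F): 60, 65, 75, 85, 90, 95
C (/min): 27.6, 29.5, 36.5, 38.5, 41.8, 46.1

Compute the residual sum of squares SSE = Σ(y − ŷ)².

T=60: Ĉ = -2.5 + 0.5·60 = 27.5; e = 27.6 − 27.5 = 0.1
T=65: Ĉ = -2.5 + 0.5·65 = 30; e = 29.5 − 30 = -0.5
T=75: Ĉ = -2.5 + 0.5·75 = 35; e = 36.5 − 35 = 1.5
T=85: Ĉ = -2.5 + 0.5·85 = 40; e = 38.5 − 40 = -1.5
T=90: Ĉ = -2.5 + 0.5·90 = 42.5; e = 41.8 − 42.5 = -0.7
T=95: Ĉ = -2.5 + 0.5·95 = 45; e = 46.1 − 45 = 1.1
SSE = 0.01 + 0.25 + 2.25 + 2.25 + 0.49 + 1.21 = 6.46

SSE = 6.46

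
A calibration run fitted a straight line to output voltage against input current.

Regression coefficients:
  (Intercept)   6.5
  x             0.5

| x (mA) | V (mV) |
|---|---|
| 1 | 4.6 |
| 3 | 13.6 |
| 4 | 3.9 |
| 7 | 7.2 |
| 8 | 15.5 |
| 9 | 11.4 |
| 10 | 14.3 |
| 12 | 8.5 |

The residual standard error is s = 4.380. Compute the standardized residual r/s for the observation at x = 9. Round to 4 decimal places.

ŷ = 6.5 + 0.5·9 = 11
r = 11.4 − 11 = 0.4
r/s = 0.4 / 4.380 = 0.0913

0.0913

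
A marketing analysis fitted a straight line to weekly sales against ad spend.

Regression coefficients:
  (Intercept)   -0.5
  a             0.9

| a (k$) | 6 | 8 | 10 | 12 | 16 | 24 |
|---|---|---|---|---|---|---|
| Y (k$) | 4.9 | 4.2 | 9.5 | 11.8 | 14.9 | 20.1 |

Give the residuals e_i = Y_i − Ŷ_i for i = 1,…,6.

0, -2.5, 1, 1.5, 1, -1

a=6: Ŷ = -0.5 + 0.9·6 = 4.9; e = 4.9 − 4.9 = 0
a=8: Ŷ = -0.5 + 0.9·8 = 6.7; e = 4.2 − 6.7 = -2.5
a=10: Ŷ = -0.5 + 0.9·10 = 8.5; e = 9.5 − 8.5 = 1
a=12: Ŷ = -0.5 + 0.9·12 = 10.3; e = 11.8 − 10.3 = 1.5
a=16: Ŷ = -0.5 + 0.9·16 = 13.9; e = 14.9 − 13.9 = 1
a=24: Ŷ = -0.5 + 0.9·24 = 21.1; e = 20.1 − 21.1 = -1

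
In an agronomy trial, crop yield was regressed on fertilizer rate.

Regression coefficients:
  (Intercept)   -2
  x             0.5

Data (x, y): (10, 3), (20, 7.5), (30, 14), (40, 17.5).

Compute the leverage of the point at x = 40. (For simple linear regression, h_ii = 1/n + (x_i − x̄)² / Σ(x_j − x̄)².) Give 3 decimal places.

x̄ = (10 + 20 + 30 + 40)/4 = 25
Σ(x − x̄)² = 225 + 25 + 25 + 225 = 500
h = 1/4 + (15)²/500 = 0.25 + 0.45 = 0.700

h = 0.700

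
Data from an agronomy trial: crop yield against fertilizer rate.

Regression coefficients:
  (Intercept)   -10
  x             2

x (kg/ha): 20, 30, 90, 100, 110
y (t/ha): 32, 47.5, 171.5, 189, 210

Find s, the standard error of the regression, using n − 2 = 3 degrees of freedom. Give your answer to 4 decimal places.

x=20: ŷ = -10 + 2·20 = 30; e = 32 − 30 = 2
x=30: ŷ = -10 + 2·30 = 50; e = 47.5 − 50 = -2.5
x=90: ŷ = -10 + 2·90 = 170; e = 171.5 − 170 = 1.5
x=100: ŷ = -10 + 2·100 = 190; e = 189 − 190 = -1
x=110: ŷ = -10 + 2·110 = 210; e = 210 − 210 = 0
SSE = 4 + 6.25 + 2.25 + 1 + 0 = 13.5
s = √(13.5/3) = √4.5 ≈ 2.1213

s = 2.1213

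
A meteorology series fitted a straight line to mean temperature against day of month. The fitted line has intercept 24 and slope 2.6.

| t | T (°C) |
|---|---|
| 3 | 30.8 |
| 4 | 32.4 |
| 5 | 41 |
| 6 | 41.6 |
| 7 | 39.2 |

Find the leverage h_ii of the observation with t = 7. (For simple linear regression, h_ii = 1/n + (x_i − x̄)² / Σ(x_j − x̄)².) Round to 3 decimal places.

h = 0.600

t̄ = (3 + 4 + 5 + 6 + 7)/5 = 5
Σ(t − t̄)² = 4 + 1 + 0 + 1 + 4 = 10
h = 1/5 + (2)²/10 = 0.2 + 0.4 = 0.600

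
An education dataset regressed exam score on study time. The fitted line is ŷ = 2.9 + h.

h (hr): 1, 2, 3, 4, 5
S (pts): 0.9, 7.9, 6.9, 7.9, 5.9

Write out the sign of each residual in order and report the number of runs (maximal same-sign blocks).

h=1: ŷ = 2.9 + 1 = 3.9; r = 0.9 − 3.9 = -3
h=2: ŷ = 2.9 + 2 = 4.9; r = 7.9 − 4.9 = 3
h=3: ŷ = 2.9 + 3 = 5.9; r = 6.9 − 5.9 = 1
h=4: ŷ = 2.9 + 4 = 6.9; r = 7.9 − 6.9 = 1
h=5: ŷ = 2.9 + 5 = 7.9; r = 5.9 − 7.9 = -2
Signs: − + + + −
Runs: −×1, +×3, −×1 → 3

3 runs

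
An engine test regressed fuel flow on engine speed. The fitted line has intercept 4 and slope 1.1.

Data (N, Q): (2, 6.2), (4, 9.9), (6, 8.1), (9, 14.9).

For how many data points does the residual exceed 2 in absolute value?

N=2: ŷ = 4 + 1.1·2 = 6.2; r = 6.2 − 6.2 = 0
N=4: ŷ = 4 + 1.1·4 = 8.4; r = 9.9 − 8.4 = 1.5
N=6: ŷ = 4 + 1.1·6 = 10.6; r = 8.1 − 10.6 = -2.5
N=9: ŷ = 4 + 1.1·9 = 13.9; r = 14.9 − 13.9 = 1
|r| > 2: N=6 (|r|=2.5) → 1

1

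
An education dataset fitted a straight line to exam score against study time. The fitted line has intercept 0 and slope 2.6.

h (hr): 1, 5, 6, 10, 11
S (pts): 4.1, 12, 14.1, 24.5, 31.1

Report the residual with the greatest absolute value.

h=1: Ŝ = 2.6·1 = 2.6; r = 4.1 − 2.6 = 1.5
h=5: Ŝ = 2.6·5 = 13; r = 12 − 13 = -1
h=6: Ŝ = 2.6·6 = 15.6; r = 14.1 − 15.6 = -1.5
h=10: Ŝ = 2.6·10 = 26; r = 24.5 − 26 = -1.5
h=11: Ŝ = 2.6·11 = 28.6; r = 31.1 − 28.6 = 2.5
Largest |r| is 2.5 at h = 11, residual 2.5.

r = 2.5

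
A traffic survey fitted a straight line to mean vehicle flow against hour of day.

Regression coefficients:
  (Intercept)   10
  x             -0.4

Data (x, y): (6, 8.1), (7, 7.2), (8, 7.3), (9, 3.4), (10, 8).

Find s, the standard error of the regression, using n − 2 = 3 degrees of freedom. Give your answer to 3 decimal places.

x=6: ŷ = 10 − 0.4·6 = 7.6; r = 8.1 − 7.6 = 0.5
x=7: ŷ = 10 − 0.4·7 = 7.2; r = 7.2 − 7.2 = 0
x=8: ŷ = 10 − 0.4·8 = 6.8; r = 7.3 − 6.8 = 0.5
x=9: ŷ = 10 − 0.4·9 = 6.4; r = 3.4 − 6.4 = -3
x=10: ŷ = 10 − 0.4·10 = 6; r = 8 − 6 = 2
SSE = 0.25 + 0 + 0.25 + 9 + 4 = 13.5
s = √(13.5/3) = √4.5 ≈ 2.121

s = 2.121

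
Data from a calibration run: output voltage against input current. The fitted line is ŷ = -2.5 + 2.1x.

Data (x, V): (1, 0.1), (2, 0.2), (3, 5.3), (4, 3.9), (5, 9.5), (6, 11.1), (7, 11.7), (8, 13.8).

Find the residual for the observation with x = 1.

r = 0.5

ŷ = -2.5 + 2.1·1 = -0.4
r = 0.1 − (-0.4) = 0.5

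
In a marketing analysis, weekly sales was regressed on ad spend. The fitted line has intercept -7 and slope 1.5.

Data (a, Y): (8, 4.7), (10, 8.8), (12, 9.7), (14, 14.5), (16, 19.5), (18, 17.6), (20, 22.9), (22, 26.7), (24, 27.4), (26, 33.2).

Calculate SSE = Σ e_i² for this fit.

a=8: Ŷ = -7 + 1.5·8 = 5; e = 4.7 − 5 = -0.3
a=10: Ŷ = -7 + 1.5·10 = 8; e = 8.8 − 8 = 0.8
a=12: Ŷ = -7 + 1.5·12 = 11; e = 9.7 − 11 = -1.3
a=14: Ŷ = -7 + 1.5·14 = 14; e = 14.5 − 14 = 0.5
a=16: Ŷ = -7 + 1.5·16 = 17; e = 19.5 − 17 = 2.5
a=18: Ŷ = -7 + 1.5·18 = 20; e = 17.6 − 20 = -2.4
a=20: Ŷ = -7 + 1.5·20 = 23; e = 22.9 − 23 = -0.1
a=22: Ŷ = -7 + 1.5·22 = 26; e = 26.7 − 26 = 0.7
a=24: Ŷ = -7 + 1.5·24 = 29; e = 27.4 − 29 = -1.6
a=26: Ŷ = -7 + 1.5·26 = 32; e = 33.2 − 32 = 1.2
SSE = 0.09 + 0.64 + 1.69 + 0.25 + 6.25 + 5.76 + 0.01 + 0.49 + 2.56 + 1.44 = 19.18

SSE = 19.18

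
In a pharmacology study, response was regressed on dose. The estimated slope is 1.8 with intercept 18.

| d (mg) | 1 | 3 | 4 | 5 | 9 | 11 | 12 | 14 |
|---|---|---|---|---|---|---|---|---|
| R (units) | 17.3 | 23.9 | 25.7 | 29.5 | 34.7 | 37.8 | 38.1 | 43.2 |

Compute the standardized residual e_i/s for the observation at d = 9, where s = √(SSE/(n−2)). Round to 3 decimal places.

d=1: ŷ = 18 + 1.8·1 = 19.8; e = 17.3 − 19.8 = -2.5
d=3: ŷ = 18 + 1.8·3 = 23.4; e = 23.9 − 23.4 = 0.5
d=4: ŷ = 18 + 1.8·4 = 25.2; e = 25.7 − 25.2 = 0.5
d=5: ŷ = 18 + 1.8·5 = 27; e = 29.5 − 27 = 2.5
d=9: ŷ = 18 + 1.8·9 = 34.2; e = 34.7 − 34.2 = 0.5
d=11: ŷ = 18 + 1.8·11 = 37.8; e = 37.8 − 37.8 = 0
d=12: ŷ = 18 + 1.8·12 = 39.6; e = 38.1 − 39.6 = -1.5
d=14: ŷ = 18 + 1.8·14 = 43.2; e = 43.2 − 43.2 = 0
SSE = 6.25 + 0.25 + 0.25 + 6.25 + 0.25 + 0 + 2.25 + 0 = 15.5
s = √(15.5/6) = 1.60728
e/s = 0.5 / 1.60728 = 0.311

0.311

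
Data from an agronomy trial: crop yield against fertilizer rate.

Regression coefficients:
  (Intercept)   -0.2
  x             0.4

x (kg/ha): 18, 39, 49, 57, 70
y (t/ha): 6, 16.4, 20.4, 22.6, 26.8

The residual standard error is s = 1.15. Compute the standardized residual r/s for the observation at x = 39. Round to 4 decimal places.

ŷ = -0.2 + 0.4·39 = 15.4
r = 16.4 − 15.4 = 1
r/s = 1 / 1.15 = 0.8696

0.8696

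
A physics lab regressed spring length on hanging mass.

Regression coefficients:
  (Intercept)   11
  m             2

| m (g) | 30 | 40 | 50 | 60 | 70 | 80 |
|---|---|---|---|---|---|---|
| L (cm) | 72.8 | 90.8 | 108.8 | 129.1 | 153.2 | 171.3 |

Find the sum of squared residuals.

m=30: L̂ = 11 + 2·30 = 71; e = 72.8 − 71 = 1.8
m=40: L̂ = 11 + 2·40 = 91; e = 90.8 − 91 = -0.2
m=50: L̂ = 11 + 2·50 = 111; e = 108.8 − 111 = -2.2
m=60: L̂ = 11 + 2·60 = 131; e = 129.1 − 131 = -1.9
m=70: L̂ = 11 + 2·70 = 151; e = 153.2 − 151 = 2.2
m=80: L̂ = 11 + 2·80 = 171; e = 171.3 − 171 = 0.3
SSE = 3.24 + 0.04 + 4.84 + 3.61 + 4.84 + 0.09 = 16.66

SSE = 16.66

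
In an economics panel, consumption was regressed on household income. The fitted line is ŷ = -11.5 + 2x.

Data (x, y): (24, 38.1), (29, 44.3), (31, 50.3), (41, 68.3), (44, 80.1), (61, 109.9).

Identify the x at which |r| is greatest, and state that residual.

x=24: ŷ = -11.5 + 2·24 = 36.5; r = 38.1 − 36.5 = 1.6
x=29: ŷ = -11.5 + 2·29 = 46.5; r = 44.3 − 46.5 = -2.2
x=31: ŷ = -11.5 + 2·31 = 50.5; r = 50.3 − 50.5 = -0.2
x=41: ŷ = -11.5 + 2·41 = 70.5; r = 68.3 − 70.5 = -2.2
x=44: ŷ = -11.5 + 2·44 = 76.5; r = 80.1 − 76.5 = 3.6
x=61: ŷ = -11.5 + 2·61 = 110.5; r = 109.9 − 110.5 = -0.6
Largest |r| is 3.6 at x = 44, residual 3.6.

x = 44, r = 3.6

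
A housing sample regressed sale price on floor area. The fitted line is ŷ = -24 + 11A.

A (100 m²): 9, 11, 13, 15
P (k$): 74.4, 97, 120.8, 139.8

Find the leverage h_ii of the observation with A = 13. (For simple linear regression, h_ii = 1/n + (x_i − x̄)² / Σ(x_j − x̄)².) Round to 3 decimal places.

Ā = (9 + 11 + 13 + 15)/4 = 12
Σ(A − Ā)² = 9 + 1 + 1 + 9 = 20
h = 1/4 + (1)²/20 = 0.25 + 0.05 = 0.300

h = 0.300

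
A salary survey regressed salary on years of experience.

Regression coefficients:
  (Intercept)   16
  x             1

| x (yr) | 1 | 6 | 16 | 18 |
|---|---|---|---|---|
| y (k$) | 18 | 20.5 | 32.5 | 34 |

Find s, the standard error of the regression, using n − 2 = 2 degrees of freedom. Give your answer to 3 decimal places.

x=1: ŷ = 16 + 1 = 17; r = 18 − 17 = 1
x=6: ŷ = 16 + 6 = 22; r = 20.5 − 22 = -1.5
x=16: ŷ = 16 + 16 = 32; r = 32.5 − 32 = 0.5
x=18: ŷ = 16 + 18 = 34; r = 34 − 34 = 0
SSE = 1 + 2.25 + 0.25 + 0 = 3.5
s = √(3.5/2) = √1.75 ≈ 1.323

s = 1.323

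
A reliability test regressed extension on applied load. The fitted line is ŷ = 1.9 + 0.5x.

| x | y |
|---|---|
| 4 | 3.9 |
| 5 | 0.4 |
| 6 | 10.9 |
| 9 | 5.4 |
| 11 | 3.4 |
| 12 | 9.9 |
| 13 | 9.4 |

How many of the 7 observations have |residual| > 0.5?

6

x=4: ŷ = 1.9 + 0.5·4 = 3.9; e = 3.9 − 3.9 = 0
x=5: ŷ = 1.9 + 0.5·5 = 4.4; e = 0.4 − 4.4 = -4
x=6: ŷ = 1.9 + 0.5·6 = 4.9; e = 10.9 − 4.9 = 6
x=9: ŷ = 1.9 + 0.5·9 = 6.4; e = 5.4 − 6.4 = -1
x=11: ŷ = 1.9 + 0.5·11 = 7.4; e = 3.4 − 7.4 = -4
x=12: ŷ = 1.9 + 0.5·12 = 7.9; e = 9.9 − 7.9 = 2
x=13: ŷ = 1.9 + 0.5·13 = 8.4; e = 9.4 − 8.4 = 1
|e| > 0.5: x=5 (|e|=4), x=6 (|e|=6), x=9 (|e|=1), x=11 (|e|=4), x=12 (|e|=2), x=13 (|e|=1) → 6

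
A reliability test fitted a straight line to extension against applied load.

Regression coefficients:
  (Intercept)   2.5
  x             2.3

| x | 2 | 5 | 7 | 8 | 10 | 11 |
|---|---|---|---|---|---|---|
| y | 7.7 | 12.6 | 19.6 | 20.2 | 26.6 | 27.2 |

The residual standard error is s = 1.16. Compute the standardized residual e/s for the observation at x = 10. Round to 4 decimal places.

0.9483

ŷ = 2.5 + 2.3·10 = 25.5
e = 26.6 − 25.5 = 1.1
e/s = 1.1 / 1.16 = 0.9483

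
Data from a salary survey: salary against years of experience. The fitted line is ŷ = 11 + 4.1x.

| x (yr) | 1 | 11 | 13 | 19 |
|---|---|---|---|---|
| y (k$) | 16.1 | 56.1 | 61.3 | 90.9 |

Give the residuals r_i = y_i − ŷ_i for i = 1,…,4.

1, 0, -3, 2

x=1: ŷ = 11 + 4.1·1 = 15.1; r = 16.1 − 15.1 = 1
x=11: ŷ = 11 + 4.1·11 = 56.1; r = 56.1 − 56.1 = 0
x=13: ŷ = 11 + 4.1·13 = 64.3; r = 61.3 − 64.3 = -3
x=19: ŷ = 11 + 4.1·19 = 88.9; r = 90.9 − 88.9 = 2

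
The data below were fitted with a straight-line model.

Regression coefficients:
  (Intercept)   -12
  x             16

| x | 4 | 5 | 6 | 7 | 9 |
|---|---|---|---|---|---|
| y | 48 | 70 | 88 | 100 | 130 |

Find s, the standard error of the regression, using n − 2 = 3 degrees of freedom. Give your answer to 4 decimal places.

s = 3.6515

x=4: ŷ = -12 + 16·4 = 52; e = 48 − 52 = -4
x=5: ŷ = -12 + 16·5 = 68; e = 70 − 68 = 2
x=6: ŷ = -12 + 16·6 = 84; e = 88 − 84 = 4
x=7: ŷ = -12 + 16·7 = 100; e = 100 − 100 = 0
x=9: ŷ = -12 + 16·9 = 132; e = 130 − 132 = -2
SSE = 16 + 4 + 16 + 0 + 4 = 40
s = √(40/3) = √13.3333 ≈ 3.6515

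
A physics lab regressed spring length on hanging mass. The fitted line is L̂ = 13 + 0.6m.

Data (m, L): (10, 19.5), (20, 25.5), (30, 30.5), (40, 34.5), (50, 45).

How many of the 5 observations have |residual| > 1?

2

m=10: L̂ = 13 + 0.6·10 = 19; e = 19.5 − 19 = 0.5
m=20: L̂ = 13 + 0.6·20 = 25; e = 25.5 − 25 = 0.5
m=30: L̂ = 13 + 0.6·30 = 31; e = 30.5 − 31 = -0.5
m=40: L̂ = 13 + 0.6·40 = 37; e = 34.5 − 37 = -2.5
m=50: L̂ = 13 + 0.6·50 = 43; e = 45 − 43 = 2
|e| > 1: m=40 (|e|=2.5), m=50 (|e|=2) → 2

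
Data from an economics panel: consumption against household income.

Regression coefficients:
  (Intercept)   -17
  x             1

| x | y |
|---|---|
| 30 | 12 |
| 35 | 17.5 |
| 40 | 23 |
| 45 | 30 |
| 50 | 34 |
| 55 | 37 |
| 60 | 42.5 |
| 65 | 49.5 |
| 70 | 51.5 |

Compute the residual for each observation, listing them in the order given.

-1, -0.5, 0, 2, 1, -1, -0.5, 1.5, -1.5

x=30: ŷ = -17 + 30 = 13; e = 12 − 13 = -1
x=35: ŷ = -17 + 35 = 18; e = 17.5 − 18 = -0.5
x=40: ŷ = -17 + 40 = 23; e = 23 − 23 = 0
x=45: ŷ = -17 + 45 = 28; e = 30 − 28 = 2
x=50: ŷ = -17 + 50 = 33; e = 34 − 33 = 1
x=55: ŷ = -17 + 55 = 38; e = 37 − 38 = -1
x=60: ŷ = -17 + 60 = 43; e = 42.5 − 43 = -0.5
x=65: ŷ = -17 + 65 = 48; e = 49.5 − 48 = 1.5
x=70: ŷ = -17 + 70 = 53; e = 51.5 − 53 = -1.5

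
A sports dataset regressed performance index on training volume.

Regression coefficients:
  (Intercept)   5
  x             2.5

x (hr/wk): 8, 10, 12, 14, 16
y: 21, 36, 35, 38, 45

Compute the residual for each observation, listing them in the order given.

-4, 6, 0, -2, 0

x=8: ŷ = 5 + 2.5·8 = 25; e = 21 − 25 = -4
x=10: ŷ = 5 + 2.5·10 = 30; e = 36 − 30 = 6
x=12: ŷ = 5 + 2.5·12 = 35; e = 35 − 35 = 0
x=14: ŷ = 5 + 2.5·14 = 40; e = 38 − 40 = -2
x=16: ŷ = 5 + 2.5·16 = 45; e = 45 − 45 = 0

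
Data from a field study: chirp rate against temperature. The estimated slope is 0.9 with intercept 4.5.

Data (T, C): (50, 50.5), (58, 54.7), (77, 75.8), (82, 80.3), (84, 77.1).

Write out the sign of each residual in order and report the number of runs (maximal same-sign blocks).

4 runs

T=50: ŷ = 4.5 + 0.9·50 = 49.5; e = 50.5 − 49.5 = 1
T=58: ŷ = 4.5 + 0.9·58 = 56.7; e = 54.7 − 56.7 = -2
T=77: ŷ = 4.5 + 0.9·77 = 73.8; e = 75.8 − 73.8 = 2
T=82: ŷ = 4.5 + 0.9·82 = 78.3; e = 80.3 − 78.3 = 2
T=84: ŷ = 4.5 + 0.9·84 = 80.1; e = 77.1 − 80.1 = -3
Signs: + − + + −
Runs: +×1, −×1, +×2, −×1 → 4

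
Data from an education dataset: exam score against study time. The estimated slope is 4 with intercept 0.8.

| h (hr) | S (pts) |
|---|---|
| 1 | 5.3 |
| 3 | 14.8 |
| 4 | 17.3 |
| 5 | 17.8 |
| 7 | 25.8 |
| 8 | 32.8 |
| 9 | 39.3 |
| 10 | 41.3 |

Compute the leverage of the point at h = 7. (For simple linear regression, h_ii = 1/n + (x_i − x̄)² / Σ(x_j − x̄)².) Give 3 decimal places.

h̄ = (1 + 3 + 4 + 5 + 7 + 8 + 9 + 10)/8 = 5.875
Σ(h − h̄)² = 23.7656 + 8.26562 + 3.51562 + 0.765625 + 1.26562 + 4.51562 + 9.76562 + 17.0156 = 68.875
h = 1/8 + (1.125)²/68.875 = 0.125 + 0.0183757 = 0.143

h = 0.143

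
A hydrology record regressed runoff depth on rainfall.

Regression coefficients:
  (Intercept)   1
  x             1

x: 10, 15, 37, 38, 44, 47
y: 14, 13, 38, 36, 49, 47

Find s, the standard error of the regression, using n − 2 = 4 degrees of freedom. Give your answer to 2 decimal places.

s = 3.32

x=10: ŷ = 1 + 10 = 11; r = 14 − 11 = 3
x=15: ŷ = 1 + 15 = 16; r = 13 − 16 = -3
x=37: ŷ = 1 + 37 = 38; r = 38 − 38 = 0
x=38: ŷ = 1 + 38 = 39; r = 36 − 39 = -3
x=44: ŷ = 1 + 44 = 45; r = 49 − 45 = 4
x=47: ŷ = 1 + 47 = 48; r = 47 − 48 = -1
SSE = 9 + 9 + 0 + 9 + 16 + 1 = 44
s = √(44/4) = √11 ≈ 3.32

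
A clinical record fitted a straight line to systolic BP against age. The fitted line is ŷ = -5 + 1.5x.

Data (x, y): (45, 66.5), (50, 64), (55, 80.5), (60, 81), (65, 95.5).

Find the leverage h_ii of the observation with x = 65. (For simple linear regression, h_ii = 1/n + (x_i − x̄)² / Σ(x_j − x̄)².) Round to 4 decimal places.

h = 0.6000

x̄ = (45 + 50 + 55 + 60 + 65)/5 = 55
Σ(x − x̄)² = 100 + 25 + 0 + 25 + 100 = 250
h = 1/5 + (10)²/250 = 0.2 + 0.4 = 0.6000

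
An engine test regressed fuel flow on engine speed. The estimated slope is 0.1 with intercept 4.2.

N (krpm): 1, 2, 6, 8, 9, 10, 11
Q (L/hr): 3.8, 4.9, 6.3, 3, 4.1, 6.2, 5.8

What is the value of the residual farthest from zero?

N=1: ŷ = 4.2 + 0.1·1 = 4.3; e = 3.8 − 4.3 = -0.5
N=2: ŷ = 4.2 + 0.1·2 = 4.4; e = 4.9 − 4.4 = 0.5
N=6: ŷ = 4.2 + 0.1·6 = 4.8; e = 6.3 − 4.8 = 1.5
N=8: ŷ = 4.2 + 0.1·8 = 5; e = 3 − 5 = -2
N=9: ŷ = 4.2 + 0.1·9 = 5.1; e = 4.1 − 5.1 = -1
N=10: ŷ = 4.2 + 0.1·10 = 5.2; e = 6.2 − 5.2 = 1
N=11: ŷ = 4.2 + 0.1·11 = 5.3; e = 5.8 − 5.3 = 0.5
Largest |e| is 2 at N = 8, residual -2.

e = -2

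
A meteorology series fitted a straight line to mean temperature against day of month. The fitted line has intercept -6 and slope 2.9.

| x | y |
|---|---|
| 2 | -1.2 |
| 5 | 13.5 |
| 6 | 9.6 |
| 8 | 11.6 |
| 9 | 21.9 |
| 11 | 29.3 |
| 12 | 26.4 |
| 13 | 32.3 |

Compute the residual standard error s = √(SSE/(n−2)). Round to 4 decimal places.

x=2: ŷ = -6 + 2.9·2 = -0.2; e = -1.2 − (-0.2) = -1
x=5: ŷ = -6 + 2.9·5 = 8.5; e = 13.5 − 8.5 = 5
x=6: ŷ = -6 + 2.9·6 = 11.4; e = 9.6 − 11.4 = -1.8
x=8: ŷ = -6 + 2.9·8 = 17.2; e = 11.6 − 17.2 = -5.6
x=9: ŷ = -6 + 2.9·9 = 20.1; e = 21.9 − 20.1 = 1.8
x=11: ŷ = -6 + 2.9·11 = 25.9; e = 29.3 − 25.9 = 3.4
x=12: ŷ = -6 + 2.9·12 = 28.8; e = 26.4 − 28.8 = -2.4
x=13: ŷ = -6 + 2.9·13 = 31.7; e = 32.3 − 31.7 = 0.6
SSE = 1 + 25 + 3.24 + 31.36 + 3.24 + 11.56 + 5.76 + 0.36 = 81.52
s = √(81.52/6) = √13.5867 ≈ 3.6860

s = 3.6860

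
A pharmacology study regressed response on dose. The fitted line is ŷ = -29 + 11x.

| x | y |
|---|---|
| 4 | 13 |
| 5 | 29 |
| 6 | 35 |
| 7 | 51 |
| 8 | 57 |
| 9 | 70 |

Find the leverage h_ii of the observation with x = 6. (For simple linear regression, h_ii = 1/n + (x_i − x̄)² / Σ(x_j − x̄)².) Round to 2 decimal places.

x̄ = (4 + 5 + 6 + 7 + 8 + 9)/6 = 6.5
Σ(x − x̄)² = 6.25 + 2.25 + 0.25 + 0.25 + 2.25 + 6.25 = 17.5
h = 1/6 + (-0.5)²/17.5 = 0.166667 + 0.0142857 = 0.18

h = 0.18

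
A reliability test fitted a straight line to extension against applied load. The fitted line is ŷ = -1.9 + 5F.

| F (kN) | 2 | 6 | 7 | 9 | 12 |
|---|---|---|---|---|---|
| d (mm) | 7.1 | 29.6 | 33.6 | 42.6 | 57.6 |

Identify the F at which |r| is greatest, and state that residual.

F=2: ŷ = -1.9 + 5·2 = 8.1; r = 7.1 − 8.1 = -1
F=6: ŷ = -1.9 + 5·6 = 28.1; r = 29.6 − 28.1 = 1.5
F=7: ŷ = -1.9 + 5·7 = 33.1; r = 33.6 − 33.1 = 0.5
F=9: ŷ = -1.9 + 5·9 = 43.1; r = 42.6 − 43.1 = -0.5
F=12: ŷ = -1.9 + 5·12 = 58.1; r = 57.6 − 58.1 = -0.5
Largest |r| is 1.5 at F = 6, residual 1.5.

F = 6, r = 1.5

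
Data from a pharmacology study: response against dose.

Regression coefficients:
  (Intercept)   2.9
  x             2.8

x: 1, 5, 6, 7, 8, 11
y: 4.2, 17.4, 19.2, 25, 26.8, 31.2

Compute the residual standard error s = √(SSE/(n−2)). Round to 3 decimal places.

s = 2.092

x=1: ŷ = 2.9 + 2.8·1 = 5.7; r = 4.2 − 5.7 = -1.5
x=5: ŷ = 2.9 + 2.8·5 = 16.9; r = 17.4 − 16.9 = 0.5
x=6: ŷ = 2.9 + 2.8·6 = 19.7; r = 19.2 − 19.7 = -0.5
x=7: ŷ = 2.9 + 2.8·7 = 22.5; r = 25 − 22.5 = 2.5
x=8: ŷ = 2.9 + 2.8·8 = 25.3; r = 26.8 − 25.3 = 1.5
x=11: ŷ = 2.9 + 2.8·11 = 33.7; r = 31.2 − 33.7 = -2.5
SSE = 2.25 + 0.25 + 0.25 + 6.25 + 2.25 + 6.25 = 17.5
s = √(17.5/4) = √4.375 ≈ 2.092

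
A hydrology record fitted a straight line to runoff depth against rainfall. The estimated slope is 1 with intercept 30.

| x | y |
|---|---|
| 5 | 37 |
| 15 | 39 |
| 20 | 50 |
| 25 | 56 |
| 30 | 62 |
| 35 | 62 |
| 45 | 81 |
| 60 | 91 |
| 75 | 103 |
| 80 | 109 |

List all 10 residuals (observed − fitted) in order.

2, -6, 0, 1, 2, -3, 6, 1, -2, -1

x=5: ŷ = 30 + 5 = 35; e = 37 − 35 = 2
x=15: ŷ = 30 + 15 = 45; e = 39 − 45 = -6
x=20: ŷ = 30 + 20 = 50; e = 50 − 50 = 0
x=25: ŷ = 30 + 25 = 55; e = 56 − 55 = 1
x=30: ŷ = 30 + 30 = 60; e = 62 − 60 = 2
x=35: ŷ = 30 + 35 = 65; e = 62 − 65 = -3
x=45: ŷ = 30 + 45 = 75; e = 81 − 75 = 6
x=60: ŷ = 30 + 60 = 90; e = 91 − 90 = 1
x=75: ŷ = 30 + 75 = 105; e = 103 − 105 = -2
x=80: ŷ = 30 + 80 = 110; e = 109 − 110 = -1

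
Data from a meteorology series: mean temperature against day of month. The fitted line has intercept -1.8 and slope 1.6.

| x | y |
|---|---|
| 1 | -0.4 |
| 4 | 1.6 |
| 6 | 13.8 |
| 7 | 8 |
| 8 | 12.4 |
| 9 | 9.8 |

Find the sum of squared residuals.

x=1: ŷ = -1.8 + 1.6·1 = -0.2; r = -0.4 − (-0.2) = -0.2
x=4: ŷ = -1.8 + 1.6·4 = 4.6; r = 1.6 − 4.6 = -3
x=6: ŷ = -1.8 + 1.6·6 = 7.8; r = 13.8 − 7.8 = 6
x=7: ŷ = -1.8 + 1.6·7 = 9.4; r = 8 − 9.4 = -1.4
x=8: ŷ = -1.8 + 1.6·8 = 11; r = 12.4 − 11 = 1.4
x=9: ŷ = -1.8 + 1.6·9 = 12.6; r = 9.8 − 12.6 = -2.8
SSE = 0.04 + 9 + 36 + 1.96 + 1.96 + 7.84 = 56.8

SSE = 56.8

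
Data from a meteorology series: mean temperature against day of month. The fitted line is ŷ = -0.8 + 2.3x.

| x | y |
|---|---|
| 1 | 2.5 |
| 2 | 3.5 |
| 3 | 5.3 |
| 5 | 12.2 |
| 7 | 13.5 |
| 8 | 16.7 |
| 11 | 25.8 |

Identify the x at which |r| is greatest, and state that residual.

x=1: ŷ = -0.8 + 2.3·1 = 1.5; r = 2.5 − 1.5 = 1
x=2: ŷ = -0.8 + 2.3·2 = 3.8; r = 3.5 − 3.8 = -0.3
x=3: ŷ = -0.8 + 2.3·3 = 6.1; r = 5.3 − 6.1 = -0.8
x=5: ŷ = -0.8 + 2.3·5 = 10.7; r = 12.2 − 10.7 = 1.5
x=7: ŷ = -0.8 + 2.3·7 = 15.3; r = 13.5 − 15.3 = -1.8
x=8: ŷ = -0.8 + 2.3·8 = 17.6; r = 16.7 − 17.6 = -0.9
x=11: ŷ = -0.8 + 2.3·11 = 24.5; r = 25.8 − 24.5 = 1.3
Largest |r| is 1.8 at x = 7, residual -1.8.

x = 7, r = -1.8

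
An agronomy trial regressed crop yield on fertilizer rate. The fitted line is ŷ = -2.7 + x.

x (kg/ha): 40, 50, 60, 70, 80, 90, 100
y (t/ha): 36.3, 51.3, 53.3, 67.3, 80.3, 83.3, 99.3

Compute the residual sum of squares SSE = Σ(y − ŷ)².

x=40: ŷ = -2.7 + 40 = 37.3; r = 36.3 − 37.3 = -1
x=50: ŷ = -2.7 + 50 = 47.3; r = 51.3 − 47.3 = 4
x=60: ŷ = -2.7 + 60 = 57.3; r = 53.3 − 57.3 = -4
x=70: ŷ = -2.7 + 70 = 67.3; r = 67.3 − 67.3 = 0
x=80: ŷ = -2.7 + 80 = 77.3; r = 80.3 − 77.3 = 3
x=90: ŷ = -2.7 + 90 = 87.3; r = 83.3 − 87.3 = -4
x=100: ŷ = -2.7 + 100 = 97.3; r = 99.3 − 97.3 = 2
SSE = 1 + 16 + 16 + 0 + 9 + 16 + 4 = 62

SSE = 62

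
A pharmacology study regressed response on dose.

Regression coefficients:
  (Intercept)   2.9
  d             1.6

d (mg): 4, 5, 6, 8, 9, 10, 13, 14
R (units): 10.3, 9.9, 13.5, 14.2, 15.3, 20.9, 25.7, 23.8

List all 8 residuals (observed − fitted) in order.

d=4: ŷ = 2.9 + 1.6·4 = 9.3; e = 10.3 − 9.3 = 1
d=5: ŷ = 2.9 + 1.6·5 = 10.9; e = 9.9 − 10.9 = -1
d=6: ŷ = 2.9 + 1.6·6 = 12.5; e = 13.5 − 12.5 = 1
d=8: ŷ = 2.9 + 1.6·8 = 15.7; e = 14.2 − 15.7 = -1.5
d=9: ŷ = 2.9 + 1.6·9 = 17.3; e = 15.3 − 17.3 = -2
d=10: ŷ = 2.9 + 1.6·10 = 18.9; e = 20.9 − 18.9 = 2
d=13: ŷ = 2.9 + 1.6·13 = 23.7; e = 25.7 − 23.7 = 2
d=14: ŷ = 2.9 + 1.6·14 = 25.3; e = 23.8 − 25.3 = -1.5

1, -1, 1, -1.5, -2, 2, 2, -1.5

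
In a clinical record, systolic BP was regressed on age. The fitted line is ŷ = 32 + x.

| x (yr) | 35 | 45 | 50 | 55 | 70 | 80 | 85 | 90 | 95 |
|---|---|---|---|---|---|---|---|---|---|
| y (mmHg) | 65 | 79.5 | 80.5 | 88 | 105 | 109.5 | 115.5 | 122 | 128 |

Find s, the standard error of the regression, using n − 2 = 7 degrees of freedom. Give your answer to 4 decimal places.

x=35: ŷ = 32 + 35 = 67; r = 65 − 67 = -2
x=45: ŷ = 32 + 45 = 77; r = 79.5 − 77 = 2.5
x=50: ŷ = 32 + 50 = 82; r = 80.5 − 82 = -1.5
x=55: ŷ = 32 + 55 = 87; r = 88 − 87 = 1
x=70: ŷ = 32 + 70 = 102; r = 105 − 102 = 3
x=80: ŷ = 32 + 80 = 112; r = 109.5 − 112 = -2.5
x=85: ŷ = 32 + 85 = 117; r = 115.5 − 117 = -1.5
x=90: ŷ = 32 + 90 = 122; r = 122 − 122 = 0
x=95: ŷ = 32 + 95 = 127; r = 128 − 127 = 1
SSE = 4 + 6.25 + 2.25 + 1 + 9 + 6.25 + 2.25 + 0 + 1 = 32
s = √(32/7) = √4.57143 ≈ 2.1381

s = 2.1381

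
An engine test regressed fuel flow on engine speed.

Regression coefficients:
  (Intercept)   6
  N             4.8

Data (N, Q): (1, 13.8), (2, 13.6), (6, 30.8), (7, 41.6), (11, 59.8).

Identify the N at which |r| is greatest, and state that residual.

N = 6, r = -4

N=1: ŷ = 6 + 4.8·1 = 10.8; r = 13.8 − 10.8 = 3
N=2: ŷ = 6 + 4.8·2 = 15.6; r = 13.6 − 15.6 = -2
N=6: ŷ = 6 + 4.8·6 = 34.8; r = 30.8 − 34.8 = -4
N=7: ŷ = 6 + 4.8·7 = 39.6; r = 41.6 − 39.6 = 2
N=11: ŷ = 6 + 4.8·11 = 58.8; r = 59.8 − 58.8 = 1
Largest |r| is 4 at N = 6, residual -4.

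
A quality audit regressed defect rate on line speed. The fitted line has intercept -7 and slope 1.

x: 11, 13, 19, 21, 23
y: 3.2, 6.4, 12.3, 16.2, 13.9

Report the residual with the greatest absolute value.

x=11: ŷ = -7 + 11 = 4; e = 3.2 − 4 = -0.8
x=13: ŷ = -7 + 13 = 6; e = 6.4 − 6 = 0.4
x=19: ŷ = -7 + 19 = 12; e = 12.3 − 12 = 0.3
x=21: ŷ = -7 + 21 = 14; e = 16.2 − 14 = 2.2
x=23: ŷ = -7 + 23 = 16; e = 13.9 − 16 = -2.1
Largest |e| is 2.2 at x = 21, residual 2.2.

e = 2.2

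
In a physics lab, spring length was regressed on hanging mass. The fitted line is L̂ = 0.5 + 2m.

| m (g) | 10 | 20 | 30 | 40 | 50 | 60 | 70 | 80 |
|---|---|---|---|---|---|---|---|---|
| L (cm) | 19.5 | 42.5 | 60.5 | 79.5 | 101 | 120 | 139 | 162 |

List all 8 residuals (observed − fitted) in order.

m=10: L̂ = 0.5 + 2·10 = 20.5; r = 19.5 − 20.5 = -1
m=20: L̂ = 0.5 + 2·20 = 40.5; r = 42.5 − 40.5 = 2
m=30: L̂ = 0.5 + 2·30 = 60.5; r = 60.5 − 60.5 = 0
m=40: L̂ = 0.5 + 2·40 = 80.5; r = 79.5 − 80.5 = -1
m=50: L̂ = 0.5 + 2·50 = 100.5; r = 101 − 100.5 = 0.5
m=60: L̂ = 0.5 + 2·60 = 120.5; r = 120 − 120.5 = -0.5
m=70: L̂ = 0.5 + 2·70 = 140.5; r = 139 − 140.5 = -1.5
m=80: L̂ = 0.5 + 2·80 = 160.5; r = 162 − 160.5 = 1.5

-1, 2, 0, -1, 0.5, -0.5, -1.5, 1.5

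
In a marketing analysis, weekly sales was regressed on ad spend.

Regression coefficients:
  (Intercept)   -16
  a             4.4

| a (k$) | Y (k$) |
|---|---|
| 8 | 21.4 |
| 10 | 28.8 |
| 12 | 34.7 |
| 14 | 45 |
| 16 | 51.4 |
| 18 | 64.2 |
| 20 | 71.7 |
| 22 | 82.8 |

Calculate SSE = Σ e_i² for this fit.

a=8: ŷ = -16 + 4.4·8 = 19.2; e = 21.4 − 19.2 = 2.2
a=10: ŷ = -16 + 4.4·10 = 28; e = 28.8 − 28 = 0.8
a=12: ŷ = -16 + 4.4·12 = 36.8; e = 34.7 − 36.8 = -2.1
a=14: ŷ = -16 + 4.4·14 = 45.6; e = 45 − 45.6 = -0.6
a=16: ŷ = -16 + 4.4·16 = 54.4; e = 51.4 − 54.4 = -3
a=18: ŷ = -16 + 4.4·18 = 63.2; e = 64.2 − 63.2 = 1
a=20: ŷ = -16 + 4.4·20 = 72; e = 71.7 − 72 = -0.3
a=22: ŷ = -16 + 4.4·22 = 80.8; e = 82.8 − 80.8 = 2
SSE = 4.84 + 0.64 + 4.41 + 0.36 + 9 + 1 + 0.09 + 4 = 24.34

SSE = 24.34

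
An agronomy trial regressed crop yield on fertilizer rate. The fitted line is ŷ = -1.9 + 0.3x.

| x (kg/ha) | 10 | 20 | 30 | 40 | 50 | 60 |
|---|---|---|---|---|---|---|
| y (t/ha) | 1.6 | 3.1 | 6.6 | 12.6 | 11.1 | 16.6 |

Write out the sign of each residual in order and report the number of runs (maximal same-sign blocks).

x=10: ŷ = -1.9 + 0.3·10 = 1.1; e = 1.6 − 1.1 = 0.5
x=20: ŷ = -1.9 + 0.3·20 = 4.1; e = 3.1 − 4.1 = -1
x=30: ŷ = -1.9 + 0.3·30 = 7.1; e = 6.6 − 7.1 = -0.5
x=40: ŷ = -1.9 + 0.3·40 = 10.1; e = 12.6 − 10.1 = 2.5
x=50: ŷ = -1.9 + 0.3·50 = 13.1; e = 11.1 − 13.1 = -2
x=60: ŷ = -1.9 + 0.3·60 = 16.1; e = 16.6 − 16.1 = 0.5
Signs: + − − + − +
Runs: +×1, −×2, +×1, −×1, +×1 → 5

5 runs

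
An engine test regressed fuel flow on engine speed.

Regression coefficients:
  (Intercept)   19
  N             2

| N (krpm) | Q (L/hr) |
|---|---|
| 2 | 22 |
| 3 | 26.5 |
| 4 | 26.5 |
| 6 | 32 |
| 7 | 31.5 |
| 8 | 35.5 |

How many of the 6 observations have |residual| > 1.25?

N=2: ŷ = 19 + 2·2 = 23; r = 22 − 23 = -1
N=3: ŷ = 19 + 2·3 = 25; r = 26.5 − 25 = 1.5
N=4: ŷ = 19 + 2·4 = 27; r = 26.5 − 27 = -0.5
N=6: ŷ = 19 + 2·6 = 31; r = 32 − 31 = 1
N=7: ŷ = 19 + 2·7 = 33; r = 31.5 − 33 = -1.5
N=8: ŷ = 19 + 2·8 = 35; r = 35.5 − 35 = 0.5
|r| > 1.25: N=3 (|r|=1.5), N=7 (|r|=1.5) → 2

2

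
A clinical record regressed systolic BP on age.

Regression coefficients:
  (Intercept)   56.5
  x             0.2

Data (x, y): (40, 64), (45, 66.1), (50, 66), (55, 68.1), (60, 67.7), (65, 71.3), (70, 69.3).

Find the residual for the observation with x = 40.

ŷ = 56.5 + 0.2·40 = 64.5
e = 64 − 64.5 = -0.5

e = -0.5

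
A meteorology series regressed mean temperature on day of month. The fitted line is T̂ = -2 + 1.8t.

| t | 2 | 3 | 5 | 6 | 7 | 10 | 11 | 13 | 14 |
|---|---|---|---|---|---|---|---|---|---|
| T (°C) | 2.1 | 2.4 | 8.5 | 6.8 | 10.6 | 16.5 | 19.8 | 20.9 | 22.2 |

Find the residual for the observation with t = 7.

T̂ = -2 + 1.8·7 = 10.6
e = 10.6 − 10.6 = 0

e = 0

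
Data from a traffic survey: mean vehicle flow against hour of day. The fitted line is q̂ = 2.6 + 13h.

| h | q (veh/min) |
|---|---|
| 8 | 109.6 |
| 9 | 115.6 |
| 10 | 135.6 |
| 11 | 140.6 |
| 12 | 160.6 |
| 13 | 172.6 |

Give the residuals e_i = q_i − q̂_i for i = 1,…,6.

h=8: q̂ = 2.6 + 13·8 = 106.6; e = 109.6 − 106.6 = 3
h=9: q̂ = 2.6 + 13·9 = 119.6; e = 115.6 − 119.6 = -4
h=10: q̂ = 2.6 + 13·10 = 132.6; e = 135.6 − 132.6 = 3
h=11: q̂ = 2.6 + 13·11 = 145.6; e = 140.6 − 145.6 = -5
h=12: q̂ = 2.6 + 13·12 = 158.6; e = 160.6 − 158.6 = 2
h=13: q̂ = 2.6 + 13·13 = 171.6; e = 172.6 − 171.6 = 1

3, -4, 3, -5, 2, 1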